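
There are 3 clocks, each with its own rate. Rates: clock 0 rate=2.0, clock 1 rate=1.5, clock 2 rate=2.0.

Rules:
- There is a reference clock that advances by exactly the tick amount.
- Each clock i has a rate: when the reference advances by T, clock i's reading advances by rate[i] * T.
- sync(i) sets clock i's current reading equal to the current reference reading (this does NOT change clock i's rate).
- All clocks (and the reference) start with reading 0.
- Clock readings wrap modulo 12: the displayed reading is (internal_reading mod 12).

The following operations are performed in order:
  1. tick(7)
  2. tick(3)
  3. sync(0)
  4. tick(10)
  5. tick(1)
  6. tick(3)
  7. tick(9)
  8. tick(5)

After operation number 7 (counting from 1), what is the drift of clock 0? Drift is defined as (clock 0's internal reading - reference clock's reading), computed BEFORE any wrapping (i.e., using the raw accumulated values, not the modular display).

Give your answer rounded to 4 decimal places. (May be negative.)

After op 1 tick(7): ref=7.0000 raw=[14.0000 10.5000 14.0000]
After op 2 tick(3): ref=10.0000 raw=[20.0000 15.0000 20.0000]
After op 3 sync(0): ref=10.0000 raw=[10.0000 15.0000 20.0000]
After op 4 tick(10): ref=20.0000 raw=[30.0000 30.0000 40.0000]
After op 5 tick(1): ref=21.0000 raw=[32.0000 31.5000 42.0000]
After op 6 tick(3): ref=24.0000 raw=[38.0000 36.0000 48.0000]
After op 7 tick(9): ref=33.0000 raw=[56.0000 49.5000 66.0000]
Drift of clock 0 after op 7: 56.0000 - 33.0000 = 23.0000

Answer: 23.0000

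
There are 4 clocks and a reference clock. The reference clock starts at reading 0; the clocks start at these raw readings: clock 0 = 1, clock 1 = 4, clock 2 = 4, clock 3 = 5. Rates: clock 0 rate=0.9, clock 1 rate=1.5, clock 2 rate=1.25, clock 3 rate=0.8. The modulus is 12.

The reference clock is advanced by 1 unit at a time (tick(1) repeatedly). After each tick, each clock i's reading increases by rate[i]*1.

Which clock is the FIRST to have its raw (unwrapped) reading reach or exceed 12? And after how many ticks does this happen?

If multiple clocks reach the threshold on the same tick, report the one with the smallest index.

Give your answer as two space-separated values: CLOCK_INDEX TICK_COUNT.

Answer: 1 6

Derivation:
clock 0: start=1, rate=0.9, needs 12-1 = 11; ticks = ceil(11/0.9) = ceil(12.2222) = 13; reading at tick 13 = 1 + 0.9*13 = 12.7000
clock 1: start=4, rate=1.5, needs 12-4 = 8; ticks = ceil(8/1.5) = ceil(5.3333) = 6; reading at tick 6 = 4 + 1.5*6 = 13.0000
clock 2: start=4, rate=1.25, needs 12-4 = 8; ticks = ceil(8/1.25) = ceil(6.4000) = 7; reading at tick 7 = 4 + 1.25*7 = 12.7500
clock 3: start=5, rate=0.8, needs 12-5 = 7; ticks = ceil(7/0.8) = ceil(8.7500) = 9; reading at tick 9 = 5 + 0.8*9 = 12.2000
Minimum tick count = 6; winners = [1]; smallest index = 1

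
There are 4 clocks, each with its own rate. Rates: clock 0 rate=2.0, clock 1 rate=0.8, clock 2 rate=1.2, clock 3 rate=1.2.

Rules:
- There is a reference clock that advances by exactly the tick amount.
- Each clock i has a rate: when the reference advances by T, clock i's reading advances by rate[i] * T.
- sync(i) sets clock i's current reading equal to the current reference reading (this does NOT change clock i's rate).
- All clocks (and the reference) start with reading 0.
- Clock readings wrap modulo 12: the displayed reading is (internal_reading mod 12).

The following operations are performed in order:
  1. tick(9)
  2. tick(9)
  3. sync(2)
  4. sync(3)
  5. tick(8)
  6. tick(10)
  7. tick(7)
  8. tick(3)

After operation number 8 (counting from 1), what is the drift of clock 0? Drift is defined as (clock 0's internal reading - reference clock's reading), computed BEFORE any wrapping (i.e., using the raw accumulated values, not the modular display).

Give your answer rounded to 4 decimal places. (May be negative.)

After op 1 tick(9): ref=9.0000 raw=[18.0000 7.2000 10.8000 10.8000]
After op 2 tick(9): ref=18.0000 raw=[36.0000 14.4000 21.6000 21.6000]
After op 3 sync(2): ref=18.0000 raw=[36.0000 14.4000 18.0000 21.6000]
After op 4 sync(3): ref=18.0000 raw=[36.0000 14.4000 18.0000 18.0000]
After op 5 tick(8): ref=26.0000 raw=[52.0000 20.8000 27.6000 27.6000]
After op 6 tick(10): ref=36.0000 raw=[72.0000 28.8000 39.6000 39.6000]
After op 7 tick(7): ref=43.0000 raw=[86.0000 34.4000 48.0000 48.0000]
After op 8 tick(3): ref=46.0000 raw=[92.0000 36.8000 51.6000 51.6000]
Drift of clock 0 after op 8: 92.0000 - 46.0000 = 46.0000

Answer: 46.0000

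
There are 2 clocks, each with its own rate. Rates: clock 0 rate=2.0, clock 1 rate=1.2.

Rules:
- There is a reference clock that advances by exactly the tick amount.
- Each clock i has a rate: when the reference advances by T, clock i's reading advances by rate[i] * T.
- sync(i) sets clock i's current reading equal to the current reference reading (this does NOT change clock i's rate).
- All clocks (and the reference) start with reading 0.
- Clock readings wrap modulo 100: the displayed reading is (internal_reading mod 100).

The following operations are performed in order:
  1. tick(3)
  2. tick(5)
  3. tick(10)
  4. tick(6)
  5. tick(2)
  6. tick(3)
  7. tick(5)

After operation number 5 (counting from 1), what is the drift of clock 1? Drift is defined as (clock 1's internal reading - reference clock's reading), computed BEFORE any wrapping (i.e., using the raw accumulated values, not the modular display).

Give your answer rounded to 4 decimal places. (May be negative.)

Answer: 5.2000

Derivation:
After op 1 tick(3): ref=3.0000 raw=[6.0000 3.6000]
After op 2 tick(5): ref=8.0000 raw=[16.0000 9.6000]
After op 3 tick(10): ref=18.0000 raw=[36.0000 21.6000]
After op 4 tick(6): ref=24.0000 raw=[48.0000 28.8000]
After op 5 tick(2): ref=26.0000 raw=[52.0000 31.2000]
Drift of clock 1 after op 5: 31.2000 - 26.0000 = 5.2000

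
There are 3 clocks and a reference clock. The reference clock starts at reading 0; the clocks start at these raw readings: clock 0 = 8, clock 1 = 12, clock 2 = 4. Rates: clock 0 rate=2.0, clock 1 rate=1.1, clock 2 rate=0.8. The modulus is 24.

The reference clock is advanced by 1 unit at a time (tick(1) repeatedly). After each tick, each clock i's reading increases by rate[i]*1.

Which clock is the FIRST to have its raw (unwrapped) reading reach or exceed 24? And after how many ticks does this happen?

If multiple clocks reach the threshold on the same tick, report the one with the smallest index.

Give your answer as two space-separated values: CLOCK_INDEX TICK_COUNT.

Answer: 0 8

Derivation:
clock 0: start=8, rate=2.0, needs 24-8 = 16; ticks = ceil(16/2.0) = ceil(8.0000) = 8; reading at tick 8 = 8 + 2.0*8 = 24.0000
clock 1: start=12, rate=1.1, needs 24-12 = 12; ticks = ceil(12/1.1) = ceil(10.9091) = 11; reading at tick 11 = 12 + 1.1*11 = 24.1000
clock 2: start=4, rate=0.8, needs 24-4 = 20; ticks = ceil(20/0.8) = ceil(25.0000) = 25; reading at tick 25 = 4 + 0.8*25 = 24.0000
Minimum tick count = 8; winners = [0]; smallest index = 0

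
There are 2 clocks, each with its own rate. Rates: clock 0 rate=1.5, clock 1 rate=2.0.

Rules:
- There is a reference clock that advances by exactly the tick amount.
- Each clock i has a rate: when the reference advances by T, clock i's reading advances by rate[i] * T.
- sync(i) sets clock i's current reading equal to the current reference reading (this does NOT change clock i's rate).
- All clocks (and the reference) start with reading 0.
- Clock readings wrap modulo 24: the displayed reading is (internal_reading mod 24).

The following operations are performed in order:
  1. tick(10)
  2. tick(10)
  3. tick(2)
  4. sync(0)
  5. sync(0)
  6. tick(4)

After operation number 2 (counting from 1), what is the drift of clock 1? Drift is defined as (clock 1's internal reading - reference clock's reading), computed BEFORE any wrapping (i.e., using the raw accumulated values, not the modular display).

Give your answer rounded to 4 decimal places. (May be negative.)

After op 1 tick(10): ref=10.0000 raw=[15.0000 20.0000]
After op 2 tick(10): ref=20.0000 raw=[30.0000 40.0000]
Drift of clock 1 after op 2: 40.0000 - 20.0000 = 20.0000

Answer: 20.0000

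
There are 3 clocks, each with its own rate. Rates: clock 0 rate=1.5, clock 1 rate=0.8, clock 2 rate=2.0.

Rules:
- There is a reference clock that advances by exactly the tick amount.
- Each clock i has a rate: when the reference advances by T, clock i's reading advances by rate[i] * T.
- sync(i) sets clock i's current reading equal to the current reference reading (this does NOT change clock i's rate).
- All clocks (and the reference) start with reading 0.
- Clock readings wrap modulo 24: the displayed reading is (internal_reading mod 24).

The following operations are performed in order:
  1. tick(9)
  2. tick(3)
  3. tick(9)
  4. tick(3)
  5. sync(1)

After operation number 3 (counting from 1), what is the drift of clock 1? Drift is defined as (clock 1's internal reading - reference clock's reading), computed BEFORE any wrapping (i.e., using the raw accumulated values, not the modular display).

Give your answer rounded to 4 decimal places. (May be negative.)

After op 1 tick(9): ref=9.0000 raw=[13.5000 7.2000 18.0000]
After op 2 tick(3): ref=12.0000 raw=[18.0000 9.6000 24.0000]
After op 3 tick(9): ref=21.0000 raw=[31.5000 16.8000 42.0000]
Drift of clock 1 after op 3: 16.8000 - 21.0000 = -4.2000

Answer: -4.2000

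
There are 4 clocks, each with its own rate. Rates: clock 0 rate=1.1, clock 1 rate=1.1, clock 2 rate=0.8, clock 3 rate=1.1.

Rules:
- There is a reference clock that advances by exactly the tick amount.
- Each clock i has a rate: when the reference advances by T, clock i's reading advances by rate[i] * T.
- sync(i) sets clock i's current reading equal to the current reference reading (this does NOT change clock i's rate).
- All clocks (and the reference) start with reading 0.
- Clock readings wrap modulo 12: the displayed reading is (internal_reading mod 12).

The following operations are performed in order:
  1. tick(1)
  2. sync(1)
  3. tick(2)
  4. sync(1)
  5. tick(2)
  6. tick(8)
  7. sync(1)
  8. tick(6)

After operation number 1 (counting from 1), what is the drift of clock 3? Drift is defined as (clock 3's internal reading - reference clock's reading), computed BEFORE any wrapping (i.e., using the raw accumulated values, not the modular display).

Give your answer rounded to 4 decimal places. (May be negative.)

After op 1 tick(1): ref=1.0000 raw=[1.1000 1.1000 0.8000 1.1000]
Drift of clock 3 after op 1: 1.1000 - 1.0000 = 0.1000

Answer: 0.1000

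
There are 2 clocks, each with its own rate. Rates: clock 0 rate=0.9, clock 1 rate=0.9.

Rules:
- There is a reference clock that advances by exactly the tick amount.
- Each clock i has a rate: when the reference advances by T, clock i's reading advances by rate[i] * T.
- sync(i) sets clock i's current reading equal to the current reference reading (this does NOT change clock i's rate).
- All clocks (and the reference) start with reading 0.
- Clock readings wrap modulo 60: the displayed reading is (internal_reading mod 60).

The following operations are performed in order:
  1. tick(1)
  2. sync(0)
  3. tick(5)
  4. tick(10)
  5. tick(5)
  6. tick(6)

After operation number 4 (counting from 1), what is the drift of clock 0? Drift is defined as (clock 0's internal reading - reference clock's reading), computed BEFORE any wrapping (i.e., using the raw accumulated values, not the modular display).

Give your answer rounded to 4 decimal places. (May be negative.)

After op 1 tick(1): ref=1.0000 raw=[0.9000 0.9000]
After op 2 sync(0): ref=1.0000 raw=[1.0000 0.9000]
After op 3 tick(5): ref=6.0000 raw=[5.5000 5.4000]
After op 4 tick(10): ref=16.0000 raw=[14.5000 14.4000]
Drift of clock 0 after op 4: 14.5000 - 16.0000 = -1.5000

Answer: -1.5000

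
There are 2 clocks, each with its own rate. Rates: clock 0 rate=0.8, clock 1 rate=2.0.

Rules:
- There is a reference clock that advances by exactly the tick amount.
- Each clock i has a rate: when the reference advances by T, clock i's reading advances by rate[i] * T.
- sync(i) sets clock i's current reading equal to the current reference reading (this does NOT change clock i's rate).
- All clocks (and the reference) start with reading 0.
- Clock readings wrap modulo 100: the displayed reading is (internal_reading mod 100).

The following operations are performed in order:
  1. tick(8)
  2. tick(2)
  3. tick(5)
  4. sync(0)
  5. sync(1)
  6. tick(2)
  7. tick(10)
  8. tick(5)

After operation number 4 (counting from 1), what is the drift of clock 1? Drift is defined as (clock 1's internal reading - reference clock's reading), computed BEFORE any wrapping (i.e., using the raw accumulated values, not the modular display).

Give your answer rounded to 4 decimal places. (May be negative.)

Answer: 15.0000

Derivation:
After op 1 tick(8): ref=8.0000 raw=[6.4000 16.0000]
After op 2 tick(2): ref=10.0000 raw=[8.0000 20.0000]
After op 3 tick(5): ref=15.0000 raw=[12.0000 30.0000]
After op 4 sync(0): ref=15.0000 raw=[15.0000 30.0000]
Drift of clock 1 after op 4: 30.0000 - 15.0000 = 15.0000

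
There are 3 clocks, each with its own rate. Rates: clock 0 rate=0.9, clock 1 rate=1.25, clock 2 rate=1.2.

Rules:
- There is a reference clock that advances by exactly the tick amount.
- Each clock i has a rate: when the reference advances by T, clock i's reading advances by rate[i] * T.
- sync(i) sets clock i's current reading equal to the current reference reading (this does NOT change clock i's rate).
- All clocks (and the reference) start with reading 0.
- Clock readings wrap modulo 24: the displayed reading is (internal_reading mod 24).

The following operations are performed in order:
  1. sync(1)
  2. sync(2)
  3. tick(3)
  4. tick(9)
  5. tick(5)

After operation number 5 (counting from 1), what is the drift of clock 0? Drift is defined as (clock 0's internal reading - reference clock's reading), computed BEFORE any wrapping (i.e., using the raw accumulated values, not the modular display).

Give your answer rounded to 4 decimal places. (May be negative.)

After op 1 sync(1): ref=0.0000 raw=[0.0000 0.0000 0.0000]
After op 2 sync(2): ref=0.0000 raw=[0.0000 0.0000 0.0000]
After op 3 tick(3): ref=3.0000 raw=[2.7000 3.7500 3.6000]
After op 4 tick(9): ref=12.0000 raw=[10.8000 15.0000 14.4000]
After op 5 tick(5): ref=17.0000 raw=[15.3000 21.2500 20.4000]
Drift of clock 0 after op 5: 15.3000 - 17.0000 = -1.7000

Answer: -1.7000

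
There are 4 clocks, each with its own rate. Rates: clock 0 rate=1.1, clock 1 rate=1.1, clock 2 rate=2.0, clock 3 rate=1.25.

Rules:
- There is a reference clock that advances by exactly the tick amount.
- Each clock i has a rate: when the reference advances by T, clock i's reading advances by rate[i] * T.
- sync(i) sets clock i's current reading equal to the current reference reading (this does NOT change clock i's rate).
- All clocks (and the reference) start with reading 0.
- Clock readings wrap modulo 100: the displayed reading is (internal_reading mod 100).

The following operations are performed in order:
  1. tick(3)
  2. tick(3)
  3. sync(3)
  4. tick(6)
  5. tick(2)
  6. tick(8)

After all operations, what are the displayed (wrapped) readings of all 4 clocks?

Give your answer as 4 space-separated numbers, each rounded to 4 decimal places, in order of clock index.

Answer: 24.2000 24.2000 44.0000 26.0000

Derivation:
After op 1 tick(3): ref=3.0000 raw=[3.3000 3.3000 6.0000 3.7500]
After op 2 tick(3): ref=6.0000 raw=[6.6000 6.6000 12.0000 7.5000]
After op 3 sync(3): ref=6.0000 raw=[6.6000 6.6000 12.0000 6.0000]
After op 4 tick(6): ref=12.0000 raw=[13.2000 13.2000 24.0000 13.5000]
After op 5 tick(2): ref=14.0000 raw=[15.4000 15.4000 28.0000 16.0000]
After op 6 tick(8): ref=22.0000 raw=[24.2000 24.2000 44.0000 26.0000]
Wrap final raw readings (mod 100): 24.2000 mod 100 = 24.2000; 24.2000 mod 100 = 24.2000; 44.0000 mod 100 = 44.0000; 26.0000 mod 100 = 26.0000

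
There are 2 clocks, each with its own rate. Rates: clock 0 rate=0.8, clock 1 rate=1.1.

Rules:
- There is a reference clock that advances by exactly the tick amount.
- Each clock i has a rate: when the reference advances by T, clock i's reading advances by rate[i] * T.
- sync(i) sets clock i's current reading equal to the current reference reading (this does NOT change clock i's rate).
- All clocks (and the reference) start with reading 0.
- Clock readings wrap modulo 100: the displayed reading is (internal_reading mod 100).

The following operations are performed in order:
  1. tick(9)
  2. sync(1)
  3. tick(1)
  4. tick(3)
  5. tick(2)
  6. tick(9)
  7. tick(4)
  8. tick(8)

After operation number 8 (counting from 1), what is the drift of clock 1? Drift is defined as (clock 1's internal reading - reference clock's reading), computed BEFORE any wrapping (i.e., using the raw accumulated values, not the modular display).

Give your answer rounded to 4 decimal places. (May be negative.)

Answer: 2.7000

Derivation:
After op 1 tick(9): ref=9.0000 raw=[7.2000 9.9000]
After op 2 sync(1): ref=9.0000 raw=[7.2000 9.0000]
After op 3 tick(1): ref=10.0000 raw=[8.0000 10.1000]
After op 4 tick(3): ref=13.0000 raw=[10.4000 13.4000]
After op 5 tick(2): ref=15.0000 raw=[12.0000 15.6000]
After op 6 tick(9): ref=24.0000 raw=[19.2000 25.5000]
After op 7 tick(4): ref=28.0000 raw=[22.4000 29.9000]
After op 8 tick(8): ref=36.0000 raw=[28.8000 38.7000]
Drift of clock 1 after op 8: 38.7000 - 36.0000 = 2.7000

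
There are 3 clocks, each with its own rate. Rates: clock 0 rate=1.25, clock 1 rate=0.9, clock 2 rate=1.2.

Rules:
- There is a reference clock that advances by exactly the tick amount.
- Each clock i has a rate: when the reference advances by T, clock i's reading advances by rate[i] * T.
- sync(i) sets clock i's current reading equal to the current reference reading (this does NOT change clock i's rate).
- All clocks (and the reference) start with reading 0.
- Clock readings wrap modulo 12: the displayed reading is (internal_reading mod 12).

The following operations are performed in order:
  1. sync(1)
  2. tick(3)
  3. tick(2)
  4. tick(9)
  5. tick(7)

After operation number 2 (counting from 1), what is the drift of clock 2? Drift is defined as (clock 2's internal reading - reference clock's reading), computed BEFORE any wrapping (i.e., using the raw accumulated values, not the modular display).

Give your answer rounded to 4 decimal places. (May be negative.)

After op 1 sync(1): ref=0.0000 raw=[0.0000 0.0000 0.0000]
After op 2 tick(3): ref=3.0000 raw=[3.7500 2.7000 3.6000]
Drift of clock 2 after op 2: 3.6000 - 3.0000 = 0.6000

Answer: 0.6000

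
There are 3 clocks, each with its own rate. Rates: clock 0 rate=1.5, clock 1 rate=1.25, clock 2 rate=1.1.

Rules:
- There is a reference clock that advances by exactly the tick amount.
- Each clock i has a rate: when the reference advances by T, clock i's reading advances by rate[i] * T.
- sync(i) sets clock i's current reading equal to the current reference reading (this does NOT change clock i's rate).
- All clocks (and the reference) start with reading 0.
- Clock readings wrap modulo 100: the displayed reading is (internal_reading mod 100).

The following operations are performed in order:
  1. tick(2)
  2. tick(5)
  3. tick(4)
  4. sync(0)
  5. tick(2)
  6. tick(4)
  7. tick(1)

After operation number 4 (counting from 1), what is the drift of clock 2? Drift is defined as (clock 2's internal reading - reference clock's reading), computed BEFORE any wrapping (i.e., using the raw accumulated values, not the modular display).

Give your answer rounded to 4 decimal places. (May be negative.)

Answer: 1.1000

Derivation:
After op 1 tick(2): ref=2.0000 raw=[3.0000 2.5000 2.2000]
After op 2 tick(5): ref=7.0000 raw=[10.5000 8.7500 7.7000]
After op 3 tick(4): ref=11.0000 raw=[16.5000 13.7500 12.1000]
After op 4 sync(0): ref=11.0000 raw=[11.0000 13.7500 12.1000]
Drift of clock 2 after op 4: 12.1000 - 11.0000 = 1.1000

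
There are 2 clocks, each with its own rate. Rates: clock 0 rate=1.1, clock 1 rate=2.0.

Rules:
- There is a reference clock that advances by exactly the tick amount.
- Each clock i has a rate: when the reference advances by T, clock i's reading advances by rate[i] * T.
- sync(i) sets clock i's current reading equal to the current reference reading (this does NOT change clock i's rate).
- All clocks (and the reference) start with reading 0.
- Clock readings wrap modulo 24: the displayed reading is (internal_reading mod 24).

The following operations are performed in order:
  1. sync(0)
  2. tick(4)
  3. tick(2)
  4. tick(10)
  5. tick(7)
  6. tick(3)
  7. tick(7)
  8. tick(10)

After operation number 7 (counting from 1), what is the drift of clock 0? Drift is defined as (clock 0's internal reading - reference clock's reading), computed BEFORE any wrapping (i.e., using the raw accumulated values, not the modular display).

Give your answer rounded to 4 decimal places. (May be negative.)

Answer: 3.3000

Derivation:
After op 1 sync(0): ref=0.0000 raw=[0.0000 0.0000]
After op 2 tick(4): ref=4.0000 raw=[4.4000 8.0000]
After op 3 tick(2): ref=6.0000 raw=[6.6000 12.0000]
After op 4 tick(10): ref=16.0000 raw=[17.6000 32.0000]
After op 5 tick(7): ref=23.0000 raw=[25.3000 46.0000]
After op 6 tick(3): ref=26.0000 raw=[28.6000 52.0000]
After op 7 tick(7): ref=33.0000 raw=[36.3000 66.0000]
Drift of clock 0 after op 7: 36.3000 - 33.0000 = 3.3000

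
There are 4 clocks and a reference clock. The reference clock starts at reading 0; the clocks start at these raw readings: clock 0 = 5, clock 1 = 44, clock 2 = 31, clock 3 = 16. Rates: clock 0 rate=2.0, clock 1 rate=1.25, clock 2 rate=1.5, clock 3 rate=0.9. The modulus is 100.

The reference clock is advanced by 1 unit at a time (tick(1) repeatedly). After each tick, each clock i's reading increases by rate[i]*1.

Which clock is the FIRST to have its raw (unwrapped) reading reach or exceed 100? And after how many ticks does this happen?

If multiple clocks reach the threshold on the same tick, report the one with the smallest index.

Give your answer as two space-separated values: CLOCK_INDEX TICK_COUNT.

Answer: 1 45

Derivation:
clock 0: start=5, rate=2.0, needs 100-5 = 95; ticks = ceil(95/2.0) = ceil(47.5000) = 48; reading at tick 48 = 5 + 2.0*48 = 101.0000
clock 1: start=44, rate=1.25, needs 100-44 = 56; ticks = ceil(56/1.25) = ceil(44.8000) = 45; reading at tick 45 = 44 + 1.25*45 = 100.2500
clock 2: start=31, rate=1.5, needs 100-31 = 69; ticks = ceil(69/1.5) = ceil(46.0000) = 46; reading at tick 46 = 31 + 1.5*46 = 100.0000
clock 3: start=16, rate=0.9, needs 100-16 = 84; ticks = ceil(84/0.9) = ceil(93.3333) = 94; reading at tick 94 = 16 + 0.9*94 = 100.6000
Minimum tick count = 45; winners = [1]; smallest index = 1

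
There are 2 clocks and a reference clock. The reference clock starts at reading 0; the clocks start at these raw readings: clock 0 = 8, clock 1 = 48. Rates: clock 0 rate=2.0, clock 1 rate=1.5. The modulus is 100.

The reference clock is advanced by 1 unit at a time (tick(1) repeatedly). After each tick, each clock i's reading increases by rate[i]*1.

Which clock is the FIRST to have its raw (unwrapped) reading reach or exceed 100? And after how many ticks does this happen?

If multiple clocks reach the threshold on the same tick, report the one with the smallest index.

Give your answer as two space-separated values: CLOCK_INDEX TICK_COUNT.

Answer: 1 35

Derivation:
clock 0: start=8, rate=2.0, needs 100-8 = 92; ticks = ceil(92/2.0) = ceil(46.0000) = 46; reading at tick 46 = 8 + 2.0*46 = 100.0000
clock 1: start=48, rate=1.5, needs 100-48 = 52; ticks = ceil(52/1.5) = ceil(34.6667) = 35; reading at tick 35 = 48 + 1.5*35 = 100.5000
Minimum tick count = 35; winners = [1]; smallest index = 1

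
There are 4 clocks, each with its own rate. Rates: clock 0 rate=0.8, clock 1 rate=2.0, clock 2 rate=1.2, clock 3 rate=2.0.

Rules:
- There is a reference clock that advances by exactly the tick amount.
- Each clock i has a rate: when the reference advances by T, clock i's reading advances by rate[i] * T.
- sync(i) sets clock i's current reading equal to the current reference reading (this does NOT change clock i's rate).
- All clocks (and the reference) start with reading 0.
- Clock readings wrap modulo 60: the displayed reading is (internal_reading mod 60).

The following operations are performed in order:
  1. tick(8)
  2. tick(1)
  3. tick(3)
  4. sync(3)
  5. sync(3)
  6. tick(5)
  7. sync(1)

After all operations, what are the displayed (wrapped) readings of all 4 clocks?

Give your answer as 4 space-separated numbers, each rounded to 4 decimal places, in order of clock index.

After op 1 tick(8): ref=8.0000 raw=[6.4000 16.0000 9.6000 16.0000]
After op 2 tick(1): ref=9.0000 raw=[7.2000 18.0000 10.8000 18.0000]
After op 3 tick(3): ref=12.0000 raw=[9.6000 24.0000 14.4000 24.0000]
After op 4 sync(3): ref=12.0000 raw=[9.6000 24.0000 14.4000 12.0000]
After op 5 sync(3): ref=12.0000 raw=[9.6000 24.0000 14.4000 12.0000]
After op 6 tick(5): ref=17.0000 raw=[13.6000 34.0000 20.4000 22.0000]
After op 7 sync(1): ref=17.0000 raw=[13.6000 17.0000 20.4000 22.0000]
Wrap final raw readings (mod 60): 13.6000 mod 60 = 13.6000; 17.0000 mod 60 = 17.0000; 20.4000 mod 60 = 20.4000; 22.0000 mod 60 = 22.0000

Answer: 13.6000 17.0000 20.4000 22.0000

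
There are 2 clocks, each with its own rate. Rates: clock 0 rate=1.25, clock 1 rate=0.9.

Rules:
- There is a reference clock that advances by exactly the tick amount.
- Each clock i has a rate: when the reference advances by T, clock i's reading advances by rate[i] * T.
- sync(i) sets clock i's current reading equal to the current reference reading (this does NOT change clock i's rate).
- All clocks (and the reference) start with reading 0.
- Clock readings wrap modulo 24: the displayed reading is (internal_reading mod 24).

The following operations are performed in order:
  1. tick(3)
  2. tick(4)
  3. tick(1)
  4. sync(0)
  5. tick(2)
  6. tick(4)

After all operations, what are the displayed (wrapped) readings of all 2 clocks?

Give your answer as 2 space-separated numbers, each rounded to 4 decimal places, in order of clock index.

Answer: 15.5000 12.6000

Derivation:
After op 1 tick(3): ref=3.0000 raw=[3.7500 2.7000]
After op 2 tick(4): ref=7.0000 raw=[8.7500 6.3000]
After op 3 tick(1): ref=8.0000 raw=[10.0000 7.2000]
After op 4 sync(0): ref=8.0000 raw=[8.0000 7.2000]
After op 5 tick(2): ref=10.0000 raw=[10.5000 9.0000]
After op 6 tick(4): ref=14.0000 raw=[15.5000 12.6000]
Wrap final raw readings (mod 24): 15.5000 mod 24 = 15.5000; 12.6000 mod 24 = 12.6000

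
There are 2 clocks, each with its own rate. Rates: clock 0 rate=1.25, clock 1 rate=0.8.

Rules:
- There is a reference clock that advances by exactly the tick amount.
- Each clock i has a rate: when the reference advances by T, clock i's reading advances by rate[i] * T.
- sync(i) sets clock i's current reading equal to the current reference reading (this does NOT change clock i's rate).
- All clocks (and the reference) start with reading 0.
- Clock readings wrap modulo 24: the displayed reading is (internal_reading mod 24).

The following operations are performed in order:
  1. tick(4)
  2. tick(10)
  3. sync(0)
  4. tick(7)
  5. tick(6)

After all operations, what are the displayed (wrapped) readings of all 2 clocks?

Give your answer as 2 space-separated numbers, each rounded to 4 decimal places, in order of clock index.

After op 1 tick(4): ref=4.0000 raw=[5.0000 3.2000]
After op 2 tick(10): ref=14.0000 raw=[17.5000 11.2000]
After op 3 sync(0): ref=14.0000 raw=[14.0000 11.2000]
After op 4 tick(7): ref=21.0000 raw=[22.7500 16.8000]
After op 5 tick(6): ref=27.0000 raw=[30.2500 21.6000]
Wrap final raw readings (mod 24): 30.2500 mod 24 = 6.2500; 21.6000 mod 24 = 21.6000

Answer: 6.2500 21.6000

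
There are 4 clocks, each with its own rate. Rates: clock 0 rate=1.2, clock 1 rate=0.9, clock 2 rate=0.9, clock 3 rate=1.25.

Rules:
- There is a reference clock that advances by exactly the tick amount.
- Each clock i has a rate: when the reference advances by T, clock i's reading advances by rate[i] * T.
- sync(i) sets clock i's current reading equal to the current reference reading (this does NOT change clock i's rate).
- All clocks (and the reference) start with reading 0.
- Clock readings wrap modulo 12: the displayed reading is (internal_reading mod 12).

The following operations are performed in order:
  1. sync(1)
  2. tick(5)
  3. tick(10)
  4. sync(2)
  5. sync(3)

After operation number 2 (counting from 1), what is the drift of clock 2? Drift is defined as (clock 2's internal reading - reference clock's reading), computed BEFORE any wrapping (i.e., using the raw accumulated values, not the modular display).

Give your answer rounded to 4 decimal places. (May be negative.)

After op 1 sync(1): ref=0.0000 raw=[0.0000 0.0000 0.0000 0.0000]
After op 2 tick(5): ref=5.0000 raw=[6.0000 4.5000 4.5000 6.2500]
Drift of clock 2 after op 2: 4.5000 - 5.0000 = -0.5000

Answer: -0.5000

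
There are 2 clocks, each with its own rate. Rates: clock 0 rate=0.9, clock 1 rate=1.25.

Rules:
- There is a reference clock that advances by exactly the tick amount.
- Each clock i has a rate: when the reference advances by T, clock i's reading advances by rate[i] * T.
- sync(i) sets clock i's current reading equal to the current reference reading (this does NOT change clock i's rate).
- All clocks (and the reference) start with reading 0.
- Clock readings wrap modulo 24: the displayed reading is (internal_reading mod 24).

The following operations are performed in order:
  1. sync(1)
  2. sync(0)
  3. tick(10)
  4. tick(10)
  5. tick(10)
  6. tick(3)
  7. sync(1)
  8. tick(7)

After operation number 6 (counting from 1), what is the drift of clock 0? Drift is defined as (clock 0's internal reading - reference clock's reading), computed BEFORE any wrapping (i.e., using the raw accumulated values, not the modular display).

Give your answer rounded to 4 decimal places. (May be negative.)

After op 1 sync(1): ref=0.0000 raw=[0.0000 0.0000]
After op 2 sync(0): ref=0.0000 raw=[0.0000 0.0000]
After op 3 tick(10): ref=10.0000 raw=[9.0000 12.5000]
After op 4 tick(10): ref=20.0000 raw=[18.0000 25.0000]
After op 5 tick(10): ref=30.0000 raw=[27.0000 37.5000]
After op 6 tick(3): ref=33.0000 raw=[29.7000 41.2500]
Drift of clock 0 after op 6: 29.7000 - 33.0000 = -3.3000

Answer: -3.3000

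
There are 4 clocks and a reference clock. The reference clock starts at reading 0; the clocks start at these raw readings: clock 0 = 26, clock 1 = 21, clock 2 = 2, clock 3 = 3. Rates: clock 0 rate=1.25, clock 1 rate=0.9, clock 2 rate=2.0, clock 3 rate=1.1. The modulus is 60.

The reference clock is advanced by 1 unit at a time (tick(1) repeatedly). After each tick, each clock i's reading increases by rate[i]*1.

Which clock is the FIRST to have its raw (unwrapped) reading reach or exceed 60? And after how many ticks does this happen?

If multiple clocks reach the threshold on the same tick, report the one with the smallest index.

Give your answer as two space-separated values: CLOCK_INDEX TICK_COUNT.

Answer: 0 28

Derivation:
clock 0: start=26, rate=1.25, needs 60-26 = 34; ticks = ceil(34/1.25) = ceil(27.2000) = 28; reading at tick 28 = 26 + 1.25*28 = 61.0000
clock 1: start=21, rate=0.9, needs 60-21 = 39; ticks = ceil(39/0.9) = ceil(43.3333) = 44; reading at tick 44 = 21 + 0.9*44 = 60.6000
clock 2: start=2, rate=2.0, needs 60-2 = 58; ticks = ceil(58/2.0) = ceil(29.0000) = 29; reading at tick 29 = 2 + 2.0*29 = 60.0000
clock 3: start=3, rate=1.1, needs 60-3 = 57; ticks = ceil(57/1.1) = ceil(51.8182) = 52; reading at tick 52 = 3 + 1.1*52 = 60.2000
Minimum tick count = 28; winners = [0]; smallest index = 0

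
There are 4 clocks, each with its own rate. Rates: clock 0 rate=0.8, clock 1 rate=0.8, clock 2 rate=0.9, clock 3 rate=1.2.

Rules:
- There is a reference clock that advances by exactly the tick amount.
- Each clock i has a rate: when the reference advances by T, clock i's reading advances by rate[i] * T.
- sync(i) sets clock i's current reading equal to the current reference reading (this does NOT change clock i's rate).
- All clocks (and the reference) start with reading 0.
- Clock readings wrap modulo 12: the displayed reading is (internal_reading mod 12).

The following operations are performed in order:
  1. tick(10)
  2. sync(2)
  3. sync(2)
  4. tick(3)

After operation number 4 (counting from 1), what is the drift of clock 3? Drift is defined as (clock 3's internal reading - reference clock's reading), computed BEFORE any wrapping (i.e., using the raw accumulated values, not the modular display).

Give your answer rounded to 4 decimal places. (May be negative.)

After op 1 tick(10): ref=10.0000 raw=[8.0000 8.0000 9.0000 12.0000]
After op 2 sync(2): ref=10.0000 raw=[8.0000 8.0000 10.0000 12.0000]
After op 3 sync(2): ref=10.0000 raw=[8.0000 8.0000 10.0000 12.0000]
After op 4 tick(3): ref=13.0000 raw=[10.4000 10.4000 12.7000 15.6000]
Drift of clock 3 after op 4: 15.6000 - 13.0000 = 2.6000

Answer: 2.6000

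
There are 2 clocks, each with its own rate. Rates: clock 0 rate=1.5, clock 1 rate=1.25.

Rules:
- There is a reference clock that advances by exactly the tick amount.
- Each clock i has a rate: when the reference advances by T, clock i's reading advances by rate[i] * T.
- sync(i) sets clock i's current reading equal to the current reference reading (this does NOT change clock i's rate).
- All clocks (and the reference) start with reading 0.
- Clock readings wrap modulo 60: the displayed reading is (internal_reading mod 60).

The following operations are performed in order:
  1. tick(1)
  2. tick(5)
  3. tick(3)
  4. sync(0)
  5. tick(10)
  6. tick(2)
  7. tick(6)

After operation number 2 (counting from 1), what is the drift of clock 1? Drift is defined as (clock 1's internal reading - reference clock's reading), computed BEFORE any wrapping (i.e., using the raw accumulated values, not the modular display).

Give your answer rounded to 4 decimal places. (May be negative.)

After op 1 tick(1): ref=1.0000 raw=[1.5000 1.2500]
After op 2 tick(5): ref=6.0000 raw=[9.0000 7.5000]
Drift of clock 1 after op 2: 7.5000 - 6.0000 = 1.5000

Answer: 1.5000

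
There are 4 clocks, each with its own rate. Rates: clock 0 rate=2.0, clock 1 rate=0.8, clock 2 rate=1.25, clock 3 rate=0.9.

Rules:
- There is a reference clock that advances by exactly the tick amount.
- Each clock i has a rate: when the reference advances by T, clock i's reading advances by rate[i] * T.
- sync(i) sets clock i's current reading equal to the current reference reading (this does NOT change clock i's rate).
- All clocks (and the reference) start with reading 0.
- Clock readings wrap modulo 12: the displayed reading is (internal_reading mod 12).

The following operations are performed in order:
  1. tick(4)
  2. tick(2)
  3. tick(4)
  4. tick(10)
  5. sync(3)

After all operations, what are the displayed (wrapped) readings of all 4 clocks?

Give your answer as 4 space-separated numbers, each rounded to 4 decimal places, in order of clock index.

Answer: 4.0000 4.0000 1.0000 8.0000

Derivation:
After op 1 tick(4): ref=4.0000 raw=[8.0000 3.2000 5.0000 3.6000]
After op 2 tick(2): ref=6.0000 raw=[12.0000 4.8000 7.5000 5.4000]
After op 3 tick(4): ref=10.0000 raw=[20.0000 8.0000 12.5000 9.0000]
After op 4 tick(10): ref=20.0000 raw=[40.0000 16.0000 25.0000 18.0000]
After op 5 sync(3): ref=20.0000 raw=[40.0000 16.0000 25.0000 20.0000]
Wrap final raw readings (mod 12): 40.0000 mod 12 = 4.0000; 16.0000 mod 12 = 4.0000; 25.0000 mod 12 = 1.0000; 20.0000 mod 12 = 8.0000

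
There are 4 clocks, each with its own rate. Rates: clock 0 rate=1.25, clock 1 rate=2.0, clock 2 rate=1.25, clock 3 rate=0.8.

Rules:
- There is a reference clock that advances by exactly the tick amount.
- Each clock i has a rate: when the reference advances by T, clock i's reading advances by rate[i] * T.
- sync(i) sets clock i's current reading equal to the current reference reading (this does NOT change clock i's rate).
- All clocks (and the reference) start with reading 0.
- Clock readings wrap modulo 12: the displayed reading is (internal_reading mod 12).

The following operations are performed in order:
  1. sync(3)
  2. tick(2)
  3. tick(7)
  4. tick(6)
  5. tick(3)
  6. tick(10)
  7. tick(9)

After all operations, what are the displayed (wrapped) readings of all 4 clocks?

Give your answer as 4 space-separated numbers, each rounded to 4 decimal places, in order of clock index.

After op 1 sync(3): ref=0.0000 raw=[0.0000 0.0000 0.0000 0.0000]
After op 2 tick(2): ref=2.0000 raw=[2.5000 4.0000 2.5000 1.6000]
After op 3 tick(7): ref=9.0000 raw=[11.2500 18.0000 11.2500 7.2000]
After op 4 tick(6): ref=15.0000 raw=[18.7500 30.0000 18.7500 12.0000]
After op 5 tick(3): ref=18.0000 raw=[22.5000 36.0000 22.5000 14.4000]
After op 6 tick(10): ref=28.0000 raw=[35.0000 56.0000 35.0000 22.4000]
After op 7 tick(9): ref=37.0000 raw=[46.2500 74.0000 46.2500 29.6000]
Wrap final raw readings (mod 12): 46.2500 mod 12 = 10.2500; 74.0000 mod 12 = 2.0000; 46.2500 mod 12 = 10.2500; 29.6000 mod 12 = 5.6000

Answer: 10.2500 2.0000 10.2500 5.6000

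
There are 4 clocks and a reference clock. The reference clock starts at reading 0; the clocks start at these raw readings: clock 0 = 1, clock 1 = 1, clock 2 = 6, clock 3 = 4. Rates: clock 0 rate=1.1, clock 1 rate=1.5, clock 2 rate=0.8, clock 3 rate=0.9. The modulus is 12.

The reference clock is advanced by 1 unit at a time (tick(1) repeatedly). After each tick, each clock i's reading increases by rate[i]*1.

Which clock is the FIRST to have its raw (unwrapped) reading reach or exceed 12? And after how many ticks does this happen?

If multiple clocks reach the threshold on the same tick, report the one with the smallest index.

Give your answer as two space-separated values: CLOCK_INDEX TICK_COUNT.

clock 0: start=1, rate=1.1, needs 12-1 = 11; ticks = ceil(11/1.1) = ceil(10.0000) = 10; reading at tick 10 = 1 + 1.1*10 = 12.0000
clock 1: start=1, rate=1.5, needs 12-1 = 11; ticks = ceil(11/1.5) = ceil(7.3333) = 8; reading at tick 8 = 1 + 1.5*8 = 13.0000
clock 2: start=6, rate=0.8, needs 12-6 = 6; ticks = ceil(6/0.8) = ceil(7.5000) = 8; reading at tick 8 = 6 + 0.8*8 = 12.4000
clock 3: start=4, rate=0.9, needs 12-4 = 8; ticks = ceil(8/0.9) = ceil(8.8889) = 9; reading at tick 9 = 4 + 0.9*9 = 12.1000
Minimum tick count = 8; winners = [1, 2]; smallest index = 1

Answer: 1 8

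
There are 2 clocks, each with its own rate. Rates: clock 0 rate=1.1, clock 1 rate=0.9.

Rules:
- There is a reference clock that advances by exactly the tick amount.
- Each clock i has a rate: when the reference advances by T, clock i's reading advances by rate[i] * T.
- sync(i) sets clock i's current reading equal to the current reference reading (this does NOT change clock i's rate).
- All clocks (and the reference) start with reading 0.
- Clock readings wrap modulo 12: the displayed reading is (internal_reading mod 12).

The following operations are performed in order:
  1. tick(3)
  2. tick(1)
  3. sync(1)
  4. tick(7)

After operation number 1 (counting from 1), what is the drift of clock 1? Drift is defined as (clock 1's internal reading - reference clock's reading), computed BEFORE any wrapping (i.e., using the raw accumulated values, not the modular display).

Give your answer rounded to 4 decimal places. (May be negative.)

Answer: -0.3000

Derivation:
After op 1 tick(3): ref=3.0000 raw=[3.3000 2.7000]
Drift of clock 1 after op 1: 2.7000 - 3.0000 = -0.3000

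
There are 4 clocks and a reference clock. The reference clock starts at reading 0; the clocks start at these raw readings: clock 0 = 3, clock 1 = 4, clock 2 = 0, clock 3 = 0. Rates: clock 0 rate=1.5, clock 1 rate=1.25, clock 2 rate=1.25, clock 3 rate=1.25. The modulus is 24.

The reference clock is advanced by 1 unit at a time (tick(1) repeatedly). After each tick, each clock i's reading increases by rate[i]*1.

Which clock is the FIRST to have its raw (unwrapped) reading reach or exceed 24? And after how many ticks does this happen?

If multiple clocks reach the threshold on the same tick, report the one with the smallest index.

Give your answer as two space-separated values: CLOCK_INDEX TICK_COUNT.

Answer: 0 14

Derivation:
clock 0: start=3, rate=1.5, needs 24-3 = 21; ticks = ceil(21/1.5) = ceil(14.0000) = 14; reading at tick 14 = 3 + 1.5*14 = 24.0000
clock 1: start=4, rate=1.25, needs 24-4 = 20; ticks = ceil(20/1.25) = ceil(16.0000) = 16; reading at tick 16 = 4 + 1.25*16 = 24.0000
clock 2: start=0, rate=1.25, needs 24-0 = 24; ticks = ceil(24/1.25) = ceil(19.2000) = 20; reading at tick 20 = 0 + 1.25*20 = 25.0000
clock 3: start=0, rate=1.25, needs 24-0 = 24; ticks = ceil(24/1.25) = ceil(19.2000) = 20; reading at tick 20 = 0 + 1.25*20 = 25.0000
Minimum tick count = 14; winners = [0]; smallest index = 0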